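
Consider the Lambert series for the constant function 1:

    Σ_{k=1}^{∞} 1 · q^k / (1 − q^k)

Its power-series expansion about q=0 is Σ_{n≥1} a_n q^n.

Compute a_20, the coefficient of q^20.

q^20  k|20↦f(k): 1:1 2:1 4:1 5:1 10:1 20:1  a_20=6

a_20 = 6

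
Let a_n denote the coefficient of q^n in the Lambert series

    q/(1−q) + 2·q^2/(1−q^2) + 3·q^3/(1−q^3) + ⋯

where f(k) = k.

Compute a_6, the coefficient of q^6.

a_6 = 12

q^6  k|6↦f(k): 6:6 3:3 2:2 1:1  a_6=12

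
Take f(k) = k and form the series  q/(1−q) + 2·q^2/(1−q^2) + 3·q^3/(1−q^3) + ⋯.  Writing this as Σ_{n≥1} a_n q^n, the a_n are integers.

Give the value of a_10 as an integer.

n=10: 1·10 2·5 5·2 10·1  f→[1+2+5+10]=18

a_10 = 18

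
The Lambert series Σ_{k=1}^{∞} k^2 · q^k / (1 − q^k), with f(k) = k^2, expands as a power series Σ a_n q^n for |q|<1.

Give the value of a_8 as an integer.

q^8  k|8↦f(k): 8:64 4:16 2:4 1:1  a_8=85

a_8 = 85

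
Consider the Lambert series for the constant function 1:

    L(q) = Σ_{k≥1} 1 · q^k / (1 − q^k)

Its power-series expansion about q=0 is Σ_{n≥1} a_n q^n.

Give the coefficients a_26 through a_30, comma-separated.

4, 4, 6, 2, 8

[q^26] f(1)=1,f(2)=1,f(13)=1,f(26)=1 ⇒ 4
n=27: 1·27 3·9 9·3 27·1  f→[1+1+1+1]=4
[q^28] f(1)=1,f(2)=1,f(4)=1,f(7)=1,f(14)=1,f(28)=1 ⇒ 6
n=29: 29·1 1·29  f→[1+1]=2
q^30  k|30↦f(k): 1:1 2:1 3:1 5:1 6:1 10:1 15:1 30:1  a_30=8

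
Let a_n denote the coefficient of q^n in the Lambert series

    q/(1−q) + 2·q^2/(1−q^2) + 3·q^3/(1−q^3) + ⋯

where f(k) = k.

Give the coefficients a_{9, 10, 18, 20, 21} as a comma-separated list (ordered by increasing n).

13, 18, 39, 42, 32

[q^9] f(9)=9,f(3)=3,f(1)=1 ⇒ 13
d|10:{10,5,2,1}  Σf=10+5+2+1=18
d|18:{1,2,3,6,9,18}  Σf=1+2+3+6+9+18=39
[q^20] f(1)=1,f(2)=2,f(4)=4,f(5)=5,f(10)=10,f(20)=20 ⇒ 42
[q^21] f(21)=21,f(7)=7,f(3)=3,f(1)=1 ⇒ 32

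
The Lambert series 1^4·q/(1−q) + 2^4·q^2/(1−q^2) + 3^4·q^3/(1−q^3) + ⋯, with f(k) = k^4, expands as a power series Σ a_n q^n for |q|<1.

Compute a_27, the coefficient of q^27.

n=27: 27·1 9·3 3·9 1·27  f→[531441+6561+81+1]=538084

a_27 = 538084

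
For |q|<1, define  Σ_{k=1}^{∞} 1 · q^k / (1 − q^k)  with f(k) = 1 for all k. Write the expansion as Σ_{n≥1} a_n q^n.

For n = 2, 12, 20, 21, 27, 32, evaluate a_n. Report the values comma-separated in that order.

2, 6, 6, 4, 4, 6

q^2  k|2↦f(k): 1:1 2:1  a_2=2
[q^12] f(1)=1,f(2)=1,f(3)=1,f(4)=1,f(6)=1,f(12)=1 ⇒ 6
n=20: 1·20 2·10 4·5 5·4 10·2 20·1  f→[1+1+1+1+1+1]=6
[q^21] f(21)=1,f(7)=1,f(3)=1,f(1)=1 ⇒ 4
d|27:{27,9,3,1}  Σf=1+1+1+1=4
n=32: 1·32 2·16 4·8 8·4 16·2 32·1  f→[1+1+1+1+1+1]=6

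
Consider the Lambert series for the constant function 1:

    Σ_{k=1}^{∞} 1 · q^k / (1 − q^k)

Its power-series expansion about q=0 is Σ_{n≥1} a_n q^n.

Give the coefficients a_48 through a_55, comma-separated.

10, 3, 6, 4, 6, 2, 8, 4

[q^48] f(1)=1,f(2)=1,f(3)=1,f(4)=1,f(6)=1,f(8)=1,f(12)=1,f(16)=1,f(24)=1,f(48)=1 ⇒ 10
d|49:{49,7,1}  Σf=1+1+1=3
d|50:{50,25,10,5,2,1}  Σf=1+1+1+1+1+1=6
n=51: 51·1 17·3 3·17 1·51  f→[1+1+1+1]=4
d|52:{52,26,13,4,2,1}  Σf=1+1+1+1+1+1=6
[q^53] f(53)=1,f(1)=1 ⇒ 2
[q^54] f(54)=1,f(27)=1,f(18)=1,f(9)=1,f(6)=1,f(3)=1,f(2)=1,f(1)=1 ⇒ 8
d|55:{1,5,11,55}  Σf=1+1+1+1=4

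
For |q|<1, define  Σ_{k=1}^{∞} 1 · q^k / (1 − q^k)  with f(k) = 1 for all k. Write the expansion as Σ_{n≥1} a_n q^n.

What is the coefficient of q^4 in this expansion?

q^4  k|4↦f(k): 1:1 2:1 4:1  a_4=3

a_4 = 3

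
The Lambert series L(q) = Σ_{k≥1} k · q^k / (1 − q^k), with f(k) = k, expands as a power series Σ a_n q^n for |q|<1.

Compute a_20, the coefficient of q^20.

d|20:{20,10,5,4,2,1}  Σf=20+10+5+4+2+1=42

a_20 = 42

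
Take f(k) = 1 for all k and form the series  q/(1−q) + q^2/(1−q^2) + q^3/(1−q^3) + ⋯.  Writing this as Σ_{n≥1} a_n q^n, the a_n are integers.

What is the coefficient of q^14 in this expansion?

a_14 = 4

d|14:{14,7,2,1}  Σf=1+1+1+1=4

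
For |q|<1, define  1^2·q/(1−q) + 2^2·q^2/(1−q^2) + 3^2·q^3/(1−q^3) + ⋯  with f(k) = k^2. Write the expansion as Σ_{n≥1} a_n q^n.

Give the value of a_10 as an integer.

n=10: 10·1 5·2 2·5 1·10  f→[100+25+4+1]=130

a_10 = 130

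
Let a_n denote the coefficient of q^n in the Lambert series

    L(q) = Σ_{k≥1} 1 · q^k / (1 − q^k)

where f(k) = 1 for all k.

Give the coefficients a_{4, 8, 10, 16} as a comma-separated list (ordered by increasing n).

3, 4, 4, 5

n=4: 4·1 2·2 1·4  f→[1+1+1]=3
[q^8] f(1)=1,f(2)=1,f(4)=1,f(8)=1 ⇒ 4
q^10  k|10↦f(k): 1:1 2:1 5:1 10:1  a_10=4
d|16:{1,2,4,8,16}  Σf=1+1+1+1+1=5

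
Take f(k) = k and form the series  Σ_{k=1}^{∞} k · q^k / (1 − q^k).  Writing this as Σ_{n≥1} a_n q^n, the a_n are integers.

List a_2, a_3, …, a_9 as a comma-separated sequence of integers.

q^2  k|2↦f(k): 1:1 2:2  a_2=3
d|3:{1,3}  Σf=1+3=4
n=4: 4·1 2·2 1·4  f→[4+2+1]=7
n=5: 1·5 5·1  f→[1+5]=6
q^6  k|6↦f(k): 6:6 3:3 2:2 1:1  a_6=12
d|7:{1,7}  Σf=1+7=8
d|8:{8,4,2,1}  Σf=8+4+2+1=15
[q^9] f(1)=1,f(3)=3,f(9)=9 ⇒ 13

3, 4, 7, 6, 12, 8, 15, 13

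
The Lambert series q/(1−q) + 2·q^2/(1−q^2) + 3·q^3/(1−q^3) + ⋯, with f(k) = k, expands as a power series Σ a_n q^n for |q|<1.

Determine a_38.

[q^38] f(38)=38,f(19)=19,f(2)=2,f(1)=1 ⇒ 60

a_38 = 60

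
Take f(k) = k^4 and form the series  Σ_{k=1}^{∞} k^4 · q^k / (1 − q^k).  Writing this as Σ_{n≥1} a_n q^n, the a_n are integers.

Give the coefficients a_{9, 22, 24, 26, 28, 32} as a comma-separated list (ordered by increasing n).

6643, 248914, 358258, 485554, 655746, 1118481

q^9  k|9↦f(k): 9:6561 3:81 1:1  a_9=6643
q^22  k|22↦f(k): 1:1 2:16 11:14641 22:234256  a_22=248914
[q^24] f(24)=331776,f(12)=20736,f(8)=4096,f(6)=1296,f(4)=256,f(3)=81,f(2)=16,f(1)=1 ⇒ 358258
n=26: 26·1 13·2 2·13 1·26  f→[456976+28561+16+1]=485554
[q^28] f(28)=614656,f(14)=38416,f(7)=2401,f(4)=256,f(2)=16,f(1)=1 ⇒ 655746
d|32:{1,2,4,8,16,32}  Σf=1+16+256+4096+65536+1048576=1118481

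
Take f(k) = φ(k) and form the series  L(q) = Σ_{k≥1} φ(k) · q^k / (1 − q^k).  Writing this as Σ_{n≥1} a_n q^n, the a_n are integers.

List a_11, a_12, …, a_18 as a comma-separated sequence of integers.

d|11:{11,1}  Σφ=10+1=11
[q^12] φ(12)=4,φ(6)=2,φ(4)=2,φ(3)=2,φ(2)=1,φ(1)=1 ⇒ 12
n=13: 13·1 1·13  φ→[12+1]=13
[q^14] φ(14)=6,φ(7)=6,φ(2)=1,φ(1)=1 ⇒ 14
[q^15] φ(15)=8,φ(5)=4,φ(3)=2,φ(1)=1 ⇒ 15
d|16:{16,8,4,2,1}  Σφ=8+4+2+1+1=16
q^17  k|17↦φ(k): 1:1 17:16  a_17=17
q^18  k|18↦φ(k): 1:1 2:1 3:2 6:2 9:6 18:6  a_18=18

11, 12, 13, 14, 15, 16, 17, 18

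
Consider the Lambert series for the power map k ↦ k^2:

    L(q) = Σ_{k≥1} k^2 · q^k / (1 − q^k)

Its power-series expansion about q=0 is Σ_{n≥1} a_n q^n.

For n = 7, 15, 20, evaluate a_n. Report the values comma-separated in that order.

q^7  k|7↦f(k): 1:1 7:49  a_7=50
n=15: 1·15 3·5 5·3 15·1  f→[1+9+25+225]=260
n=20: 1·20 2·10 4·5 5·4 10·2 20·1  f→[1+4+16+25+100+400]=546

50, 260, 546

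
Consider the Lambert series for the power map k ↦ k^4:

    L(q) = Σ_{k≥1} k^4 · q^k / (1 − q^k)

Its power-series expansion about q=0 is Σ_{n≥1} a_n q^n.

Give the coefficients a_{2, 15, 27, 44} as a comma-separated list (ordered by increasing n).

q^2  k|2↦f(k): 1:1 2:16  a_2=17
[q^15] f(15)=50625,f(5)=625,f(3)=81,f(1)=1 ⇒ 51332
q^27  k|27↦f(k): 27:531441 9:6561 3:81 1:1  a_27=538084
[q^44] f(44)=3748096,f(22)=234256,f(11)=14641,f(4)=256,f(2)=16,f(1)=1 ⇒ 3997266

17, 51332, 538084, 3997266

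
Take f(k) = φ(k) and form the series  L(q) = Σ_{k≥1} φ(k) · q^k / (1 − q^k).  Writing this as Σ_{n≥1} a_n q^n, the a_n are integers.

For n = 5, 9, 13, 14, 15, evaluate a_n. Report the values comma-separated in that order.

q^5  k|5↦φ(k): 1:1 5:4  a_5=5
[q^9] φ(1)=1,φ(3)=2,φ(9)=6 ⇒ 9
q^13  k|13↦φ(k): 1:1 13:12  a_13=13
n=14: 1·14 2·7 7·2 14·1  φ→[1+1+6+6]=14
n=15: 15·1 5·3 3·5 1·15  φ→[8+4+2+1]=15

5, 9, 13, 14, 15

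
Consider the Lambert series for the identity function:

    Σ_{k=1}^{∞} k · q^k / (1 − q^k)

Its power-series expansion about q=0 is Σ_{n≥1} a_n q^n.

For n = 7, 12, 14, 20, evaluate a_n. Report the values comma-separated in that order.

8, 28, 24, 42

d|7:{7,1}  Σf=7+1=8
n=12: 1·12 2·6 3·4 4·3 6·2 12·1  f→[1+2+3+4+6+12]=28
n=14: 14·1 7·2 2·7 1·14  f→[14+7+2+1]=24
n=20: 1·20 2·10 4·5 5·4 10·2 20·1  f→[1+2+4+5+10+20]=42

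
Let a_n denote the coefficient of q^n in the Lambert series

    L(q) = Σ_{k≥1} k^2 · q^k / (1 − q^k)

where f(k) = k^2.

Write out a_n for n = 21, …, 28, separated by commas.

500, 610, 530, 850, 651, 850, 820, 1050

q^21  k|21↦f(k): 1:1 3:9 7:49 21:441  a_21=500
q^22  k|22↦f(k): 1:1 2:4 11:121 22:484  a_22=610
n=23: 1·23 23·1  f→[1+529]=530
d|24:{1,2,3,4,6,8,12,24}  Σf=1+4+9+16+36+64+144+576=850
n=25: 1·25 5·5 25·1  f→[1+25+625]=651
d|26:{1,2,13,26}  Σf=1+4+169+676=850
n=27: 1·27 3·9 9·3 27·1  f→[1+9+81+729]=820
q^28  k|28↦f(k): 28:784 14:196 7:49 4:16 2:4 1:1  a_28=1050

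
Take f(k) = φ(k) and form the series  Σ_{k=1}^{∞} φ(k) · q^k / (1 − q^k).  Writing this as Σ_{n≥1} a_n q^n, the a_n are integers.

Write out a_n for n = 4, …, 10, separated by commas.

n=4: 1·4 2·2 4·1  φ→[1+1+2]=4
n=5: 1·5 5·1  φ→[1+4]=5
q^6  k|6↦φ(k): 1:1 2:1 3:2 6:2  a_6=6
n=7: 7·1 1·7  φ→[6+1]=7
q^8  k|8↦φ(k): 1:1 2:1 4:2 8:4  a_8=8
q^9  k|9↦φ(k): 1:1 3:2 9:6  a_9=9
n=10: 1·10 2·5 5·2 10·1  φ→[1+1+4+4]=10

4, 5, 6, 7, 8, 9, 10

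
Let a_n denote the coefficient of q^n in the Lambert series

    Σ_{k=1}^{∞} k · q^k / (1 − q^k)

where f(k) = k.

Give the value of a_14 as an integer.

a_14 = 24

[q^14] f(14)=14,f(7)=7,f(2)=2,f(1)=1 ⇒ 24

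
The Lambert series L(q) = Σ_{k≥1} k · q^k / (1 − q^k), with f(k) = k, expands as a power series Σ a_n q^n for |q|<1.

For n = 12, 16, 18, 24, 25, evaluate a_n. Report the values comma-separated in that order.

n=12: 1·12 2·6 3·4 4·3 6·2 12·1  f→[1+2+3+4+6+12]=28
q^16  k|16↦f(k): 1:1 2:2 4:4 8:8 16:16  a_16=31
n=18: 1·18 2·9 3·6 6·3 9·2 18·1  f→[1+2+3+6+9+18]=39
[q^24] f(24)=24,f(12)=12,f(8)=8,f(6)=6,f(4)=4,f(3)=3,f(2)=2,f(1)=1 ⇒ 60
d|25:{25,5,1}  Σf=25+5+1=31

28, 31, 39, 60, 31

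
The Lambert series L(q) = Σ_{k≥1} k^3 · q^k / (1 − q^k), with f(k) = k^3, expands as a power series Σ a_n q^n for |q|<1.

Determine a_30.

a_30 = 31752

d|30:{30,15,10,6,5,3,2,1}  Σf=27000+3375+1000+216+125+27+8+1=31752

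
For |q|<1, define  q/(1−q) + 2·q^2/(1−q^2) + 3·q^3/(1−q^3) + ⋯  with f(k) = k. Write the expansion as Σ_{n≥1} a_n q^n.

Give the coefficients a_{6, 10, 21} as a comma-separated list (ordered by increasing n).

[q^6] f(1)=1,f(2)=2,f(3)=3,f(6)=6 ⇒ 12
[q^10] f(10)=10,f(5)=5,f(2)=2,f(1)=1 ⇒ 18
[q^21] f(1)=1,f(3)=3,f(7)=7,f(21)=21 ⇒ 32

12, 18, 32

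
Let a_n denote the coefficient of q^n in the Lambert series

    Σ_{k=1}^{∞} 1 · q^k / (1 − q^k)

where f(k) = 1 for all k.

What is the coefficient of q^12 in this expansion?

a_12 = 6

n=12: 1·12 2·6 3·4 4·3 6·2 12·1  f→[1+1+1+1+1+1]=6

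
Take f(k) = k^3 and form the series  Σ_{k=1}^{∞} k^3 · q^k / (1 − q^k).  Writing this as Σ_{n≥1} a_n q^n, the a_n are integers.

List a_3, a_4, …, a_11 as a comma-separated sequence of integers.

28, 73, 126, 252, 344, 585, 757, 1134, 1332

n=3: 1·3 3·1  f→[1+27]=28
q^4  k|4↦f(k): 4:64 2:8 1:1  a_4=73
q^5  k|5↦f(k): 5:125 1:1  a_5=126
[q^6] f(6)=216,f(3)=27,f(2)=8,f(1)=1 ⇒ 252
[q^7] f(1)=1,f(7)=343 ⇒ 344
[q^8] f(8)=512,f(4)=64,f(2)=8,f(1)=1 ⇒ 585
q^9  k|9↦f(k): 1:1 3:27 9:729  a_9=757
d|10:{1,2,5,10}  Σf=1+8+125+1000=1134
d|11:{11,1}  Σf=1331+1=1332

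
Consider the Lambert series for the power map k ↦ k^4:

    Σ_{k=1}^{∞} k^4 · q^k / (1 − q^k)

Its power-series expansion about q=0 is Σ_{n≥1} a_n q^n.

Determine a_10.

[q^10] f(1)=1,f(2)=16,f(5)=625,f(10)=10000 ⇒ 10642

a_10 = 10642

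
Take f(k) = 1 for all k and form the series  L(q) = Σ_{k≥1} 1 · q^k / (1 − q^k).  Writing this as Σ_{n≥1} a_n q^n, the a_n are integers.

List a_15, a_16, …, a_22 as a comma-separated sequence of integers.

4, 5, 2, 6, 2, 6, 4, 4

d|15:{15,5,3,1}  Σf=1+1+1+1=4
n=16: 16·1 8·2 4·4 2·8 1·16  f→[1+1+1+1+1]=5
[q^17] f(17)=1,f(1)=1 ⇒ 2
q^18  k|18↦f(k): 18:1 9:1 6:1 3:1 2:1 1:1  a_18=6
[q^19] f(1)=1,f(19)=1 ⇒ 2
d|20:{1,2,4,5,10,20}  Σf=1+1+1+1+1+1=6
[q^21] f(21)=1,f(7)=1,f(3)=1,f(1)=1 ⇒ 4
q^22  k|22↦f(k): 1:1 2:1 11:1 22:1  a_22=4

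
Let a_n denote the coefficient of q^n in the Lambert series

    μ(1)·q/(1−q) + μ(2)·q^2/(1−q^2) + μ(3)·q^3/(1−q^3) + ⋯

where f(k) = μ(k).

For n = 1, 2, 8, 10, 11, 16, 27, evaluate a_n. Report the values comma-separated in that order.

1, 0, 0, 0, 0, 0, 0

n=1: 1·1  μ→[1]=1
[q^2] μ(1)=1,μ(2)=-1 ⇒ 0
n=8: 1·8 2·4 4·2 8·1  μ→[1+(-1)+0+0]=0
[q^10] μ(10)=1,μ(5)=-1,μ(2)=-1,μ(1)=1 ⇒ 0
n=11: 1·11 11·1  μ→[1+(-1)]=0
n=16: 1·16 2·8 4·4 8·2 16·1  μ→[1+(-1)+0+0+0]=0
q^27  k|27↦μ(k): 1:1 3:-1 9:0 27:0  a_27=0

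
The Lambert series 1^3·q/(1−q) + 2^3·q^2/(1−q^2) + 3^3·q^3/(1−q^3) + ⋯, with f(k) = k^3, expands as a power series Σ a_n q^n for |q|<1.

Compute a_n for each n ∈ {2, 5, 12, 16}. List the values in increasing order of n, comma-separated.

[q^2] f(1)=1,f(2)=8 ⇒ 9
q^5  k|5↦f(k): 5:125 1:1  a_5=126
[q^12] f(12)=1728,f(6)=216,f(4)=64,f(3)=27,f(2)=8,f(1)=1 ⇒ 2044
q^16  k|16↦f(k): 1:1 2:8 4:64 8:512 16:4096  a_16=4681

9, 126, 2044, 4681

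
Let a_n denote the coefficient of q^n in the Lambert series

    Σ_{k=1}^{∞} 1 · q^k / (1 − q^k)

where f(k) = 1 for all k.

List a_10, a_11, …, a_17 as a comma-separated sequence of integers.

4, 2, 6, 2, 4, 4, 5, 2

n=10: 1·10 2·5 5·2 10·1  f→[1+1+1+1]=4
d|11:{11,1}  Σf=1+1=2
q^12  k|12↦f(k): 12:1 6:1 4:1 3:1 2:1 1:1  a_12=6
[q^13] f(1)=1,f(13)=1 ⇒ 2
q^14  k|14↦f(k): 1:1 2:1 7:1 14:1  a_14=4
[q^15] f(1)=1,f(3)=1,f(5)=1,f(15)=1 ⇒ 4
d|16:{1,2,4,8,16}  Σf=1+1+1+1+1=5
n=17: 17·1 1·17  f→[1+1]=2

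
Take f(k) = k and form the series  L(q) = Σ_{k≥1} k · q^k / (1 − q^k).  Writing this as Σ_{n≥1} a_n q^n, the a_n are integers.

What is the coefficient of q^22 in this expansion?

n=22: 22·1 11·2 2·11 1·22  f→[22+11+2+1]=36

a_22 = 36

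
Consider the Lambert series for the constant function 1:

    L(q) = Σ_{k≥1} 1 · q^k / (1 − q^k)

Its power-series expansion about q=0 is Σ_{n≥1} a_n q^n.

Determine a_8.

a_8 = 4

d|8:{8,4,2,1}  Σf=1+1+1+1=4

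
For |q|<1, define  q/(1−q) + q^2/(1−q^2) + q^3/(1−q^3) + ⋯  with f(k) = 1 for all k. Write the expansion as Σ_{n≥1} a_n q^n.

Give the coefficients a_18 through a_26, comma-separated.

6, 2, 6, 4, 4, 2, 8, 3, 4

d|18:{18,9,6,3,2,1}  Σf=1+1+1+1+1+1=6
d|19:{1,19}  Σf=1+1=2
q^20  k|20↦f(k): 20:1 10:1 5:1 4:1 2:1 1:1  a_20=6
q^21  k|21↦f(k): 21:1 7:1 3:1 1:1  a_21=4
q^22  k|22↦f(k): 1:1 2:1 11:1 22:1  a_22=4
[q^23] f(1)=1,f(23)=1 ⇒ 2
n=24: 1·24 2·12 3·8 4·6 6·4 8·3 12·2 24·1  f→[1+1+1+1+1+1+1+1]=8
d|25:{1,5,25}  Σf=1+1+1=3
n=26: 1·26 2·13 13·2 26·1  f→[1+1+1+1]=4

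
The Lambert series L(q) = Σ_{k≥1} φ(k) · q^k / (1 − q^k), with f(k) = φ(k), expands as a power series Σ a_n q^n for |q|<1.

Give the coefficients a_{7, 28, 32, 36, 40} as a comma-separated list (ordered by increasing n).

q^7  k|7↦φ(k): 1:1 7:6  a_7=7
q^28  k|28↦φ(k): 28:12 14:6 7:6 4:2 2:1 1:1  a_28=28
d|32:{32,16,8,4,2,1}  Σφ=16+8+4+2+1+1=32
q^36  k|36↦φ(k): 1:1 2:1 3:2 4:2 6:2 9:6 12:4 18:6 36:12  a_36=36
[q^40] φ(40)=16,φ(20)=8,φ(10)=4,φ(8)=4,φ(5)=4,φ(4)=2,φ(2)=1,φ(1)=1 ⇒ 40

7, 28, 32, 36, 40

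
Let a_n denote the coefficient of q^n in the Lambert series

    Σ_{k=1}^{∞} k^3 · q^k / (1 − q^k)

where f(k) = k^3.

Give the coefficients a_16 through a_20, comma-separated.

[q^16] f(1)=1,f(2)=8,f(4)=64,f(8)=512,f(16)=4096 ⇒ 4681
q^17  k|17↦f(k): 17:4913 1:1  a_17=4914
q^18  k|18↦f(k): 1:1 2:8 3:27 6:216 9:729 18:5832  a_18=6813
d|19:{19,1}  Σf=6859+1=6860
d|20:{20,10,5,4,2,1}  Σf=8000+1000+125+64+8+1=9198

4681, 4914, 6813, 6860, 9198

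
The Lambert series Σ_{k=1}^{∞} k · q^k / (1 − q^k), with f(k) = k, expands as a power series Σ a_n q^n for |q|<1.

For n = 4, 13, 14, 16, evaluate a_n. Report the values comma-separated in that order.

d|4:{1,2,4}  Σf=1+2+4=7
d|13:{13,1}  Σf=13+1=14
q^14  k|14↦f(k): 1:1 2:2 7:7 14:14  a_14=24
d|16:{16,8,4,2,1}  Σf=16+8+4+2+1=31

7, 14, 24, 31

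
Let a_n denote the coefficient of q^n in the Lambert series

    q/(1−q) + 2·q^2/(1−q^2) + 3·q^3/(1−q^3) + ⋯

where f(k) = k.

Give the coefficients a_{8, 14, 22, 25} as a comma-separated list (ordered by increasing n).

d|8:{8,4,2,1}  Σf=8+4+2+1=15
[q^14] f(1)=1,f(2)=2,f(7)=7,f(14)=14 ⇒ 24
q^22  k|22↦f(k): 22:22 11:11 2:2 1:1  a_22=36
d|25:{25,5,1}  Σf=25+5+1=31

15, 24, 36, 31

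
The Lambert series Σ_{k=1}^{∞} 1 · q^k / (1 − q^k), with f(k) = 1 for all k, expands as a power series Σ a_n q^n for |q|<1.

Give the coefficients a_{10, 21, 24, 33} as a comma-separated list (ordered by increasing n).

4, 4, 8, 4

q^10  k|10↦f(k): 1:1 2:1 5:1 10:1  a_10=4
d|21:{21,7,3,1}  Σf=1+1+1+1=4
q^24  k|24↦f(k): 24:1 12:1 8:1 6:1 4:1 3:1 2:1 1:1  a_24=8
d|33:{33,11,3,1}  Σf=1+1+1+1=4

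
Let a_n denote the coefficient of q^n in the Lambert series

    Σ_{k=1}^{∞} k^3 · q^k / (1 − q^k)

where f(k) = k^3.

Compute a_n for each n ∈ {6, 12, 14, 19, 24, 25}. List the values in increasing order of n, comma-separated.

q^6  k|6↦f(k): 1:1 2:8 3:27 6:216  a_6=252
[q^12] f(1)=1,f(2)=8,f(3)=27,f(4)=64,f(6)=216,f(12)=1728 ⇒ 2044
[q^14] f(1)=1,f(2)=8,f(7)=343,f(14)=2744 ⇒ 3096
[q^19] f(1)=1,f(19)=6859 ⇒ 6860
[q^24] f(1)=1,f(2)=8,f(3)=27,f(4)=64,f(6)=216,f(8)=512,f(12)=1728,f(24)=13824 ⇒ 16380
n=25: 1·25 5·5 25·1  f→[1+125+15625]=15751

252, 2044, 3096, 6860, 16380, 15751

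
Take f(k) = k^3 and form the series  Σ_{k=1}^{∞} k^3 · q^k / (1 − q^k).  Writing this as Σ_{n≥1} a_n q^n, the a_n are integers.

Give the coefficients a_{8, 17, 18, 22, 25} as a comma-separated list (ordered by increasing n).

585, 4914, 6813, 11988, 15751

d|8:{1,2,4,8}  Σf=1+8+64+512=585
q^17  k|17↦f(k): 17:4913 1:1  a_17=4914
n=18: 18·1 9·2 6·3 3·6 2·9 1·18  f→[5832+729+216+27+8+1]=6813
n=22: 1·22 2·11 11·2 22·1  f→[1+8+1331+10648]=11988
[q^25] f(25)=15625,f(5)=125,f(1)=1 ⇒ 15751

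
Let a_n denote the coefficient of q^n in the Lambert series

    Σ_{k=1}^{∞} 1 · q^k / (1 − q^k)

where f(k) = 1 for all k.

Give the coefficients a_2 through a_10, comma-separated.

2, 2, 3, 2, 4, 2, 4, 3, 4

n=2: 2·1 1·2  f→[1+1]=2
q^3  k|3↦f(k): 1:1 3:1  a_3=2
[q^4] f(1)=1,f(2)=1,f(4)=1 ⇒ 3
d|5:{1,5}  Σf=1+1=2
n=6: 1·6 2·3 3·2 6·1  f→[1+1+1+1]=4
[q^7] f(1)=1,f(7)=1 ⇒ 2
q^8  k|8↦f(k): 8:1 4:1 2:1 1:1  a_8=4
n=9: 9·1 3·3 1·9  f→[1+1+1]=3
[q^10] f(1)=1,f(2)=1,f(5)=1,f(10)=1 ⇒ 4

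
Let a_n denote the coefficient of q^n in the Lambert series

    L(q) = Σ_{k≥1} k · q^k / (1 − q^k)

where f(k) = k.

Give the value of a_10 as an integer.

d|10:{10,5,2,1}  Σf=10+5+2+1=18

a_10 = 18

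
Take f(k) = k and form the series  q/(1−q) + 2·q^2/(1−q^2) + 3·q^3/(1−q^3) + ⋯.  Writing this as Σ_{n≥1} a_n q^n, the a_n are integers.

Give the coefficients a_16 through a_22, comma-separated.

[q^16] f(1)=1,f(2)=2,f(4)=4,f(8)=8,f(16)=16 ⇒ 31
n=17: 1·17 17·1  f→[1+17]=18
q^18  k|18↦f(k): 18:18 9:9 6:6 3:3 2:2 1:1  a_18=39
q^19  k|19↦f(k): 1:1 19:19  a_19=20
q^20  k|20↦f(k): 20:20 10:10 5:5 4:4 2:2 1:1  a_20=42
d|21:{1,3,7,21}  Σf=1+3+7+21=32
d|22:{22,11,2,1}  Σf=22+11+2+1=36

31, 18, 39, 20, 42, 32, 36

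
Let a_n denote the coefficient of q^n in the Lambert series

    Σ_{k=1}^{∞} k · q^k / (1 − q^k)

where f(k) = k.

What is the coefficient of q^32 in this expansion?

d|32:{1,2,4,8,16,32}  Σf=1+2+4+8+16+32=63

a_32 = 63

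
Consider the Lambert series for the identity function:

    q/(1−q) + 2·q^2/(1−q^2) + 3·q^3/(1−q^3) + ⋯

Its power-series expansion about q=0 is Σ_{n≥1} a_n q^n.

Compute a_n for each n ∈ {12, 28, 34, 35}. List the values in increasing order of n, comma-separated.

q^12  k|12↦f(k): 12:12 6:6 4:4 3:3 2:2 1:1  a_12=28
n=28: 1·28 2·14 4·7 7·4 14·2 28·1  f→[1+2+4+7+14+28]=56
q^34  k|34↦f(k): 1:1 2:2 17:17 34:34  a_34=54
[q^35] f(35)=35,f(7)=7,f(5)=5,f(1)=1 ⇒ 48

28, 56, 54, 48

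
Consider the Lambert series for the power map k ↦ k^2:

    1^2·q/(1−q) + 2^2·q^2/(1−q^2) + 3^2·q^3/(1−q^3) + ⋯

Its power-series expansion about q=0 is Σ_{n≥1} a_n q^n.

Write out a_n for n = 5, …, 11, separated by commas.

26, 50, 50, 85, 91, 130, 122

n=5: 1·5 5·1  f→[1+25]=26
q^6  k|6↦f(k): 6:36 3:9 2:4 1:1  a_6=50
[q^7] f(7)=49,f(1)=1 ⇒ 50
q^8  k|8↦f(k): 1:1 2:4 4:16 8:64  a_8=85
d|9:{1,3,9}  Σf=1+9+81=91
[q^10] f(1)=1,f(2)=4,f(5)=25,f(10)=100 ⇒ 130
[q^11] f(1)=1,f(11)=121 ⇒ 122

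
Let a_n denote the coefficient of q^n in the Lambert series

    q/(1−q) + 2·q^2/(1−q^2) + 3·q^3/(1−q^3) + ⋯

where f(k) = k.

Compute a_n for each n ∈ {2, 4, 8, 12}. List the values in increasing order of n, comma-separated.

q^2  k|2↦f(k): 2:2 1:1  a_2=3
n=4: 4·1 2·2 1·4  f→[4+2+1]=7
d|8:{1,2,4,8}  Σf=1+2+4+8=15
[q^12] f(1)=1,f(2)=2,f(3)=3,f(4)=4,f(6)=6,f(12)=12 ⇒ 28

3, 7, 15, 28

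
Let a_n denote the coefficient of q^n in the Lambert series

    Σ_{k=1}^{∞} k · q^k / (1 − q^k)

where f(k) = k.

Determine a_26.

a_26 = 42

[q^26] f(26)=26,f(13)=13,f(2)=2,f(1)=1 ⇒ 42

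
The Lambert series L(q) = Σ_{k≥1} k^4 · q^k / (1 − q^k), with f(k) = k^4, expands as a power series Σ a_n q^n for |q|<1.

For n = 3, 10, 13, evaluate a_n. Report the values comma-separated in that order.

82, 10642, 28562

q^3  k|3↦f(k): 3:81 1:1  a_3=82
n=10: 1·10 2·5 5·2 10·1  f→[1+16+625+10000]=10642
q^13  k|13↦f(k): 13:28561 1:1  a_13=28562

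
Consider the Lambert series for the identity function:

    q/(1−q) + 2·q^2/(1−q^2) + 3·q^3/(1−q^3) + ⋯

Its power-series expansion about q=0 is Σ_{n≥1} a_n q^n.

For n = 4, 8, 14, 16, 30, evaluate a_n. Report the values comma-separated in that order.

q^4  k|4↦f(k): 1:1 2:2 4:4  a_4=7
[q^8] f(8)=8,f(4)=4,f(2)=2,f(1)=1 ⇒ 15
[q^14] f(1)=1,f(2)=2,f(7)=7,f(14)=14 ⇒ 24
[q^16] f(16)=16,f(8)=8,f(4)=4,f(2)=2,f(1)=1 ⇒ 31
d|30:{30,15,10,6,5,3,2,1}  Σf=30+15+10+6+5+3+2+1=72

7, 15, 24, 31, 72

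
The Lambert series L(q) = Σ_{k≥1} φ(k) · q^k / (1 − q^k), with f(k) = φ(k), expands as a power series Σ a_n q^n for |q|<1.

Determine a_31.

n=31: 1·31 31·1  φ→[1+30]=31

a_31 = 31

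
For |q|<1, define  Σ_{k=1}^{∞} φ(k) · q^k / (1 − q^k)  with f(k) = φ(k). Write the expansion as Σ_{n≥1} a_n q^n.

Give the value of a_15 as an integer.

n=15: 1·15 3·5 5·3 15·1  φ→[1+2+4+8]=15

a_15 = 15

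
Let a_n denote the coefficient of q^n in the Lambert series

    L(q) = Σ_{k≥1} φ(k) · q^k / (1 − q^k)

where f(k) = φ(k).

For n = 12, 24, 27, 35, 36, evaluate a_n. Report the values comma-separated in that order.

q^12  k|12↦φ(k): 12:4 6:2 4:2 3:2 2:1 1:1  a_12=12
n=24: 24·1 12·2 8·3 6·4 4·6 3·8 2·12 1·24  φ→[8+4+4+2+2+2+1+1]=24
[q^27] φ(27)=18,φ(9)=6,φ(3)=2,φ(1)=1 ⇒ 27
[q^35] φ(1)=1,φ(5)=4,φ(7)=6,φ(35)=24 ⇒ 35
q^36  k|36↦φ(k): 36:12 18:6 12:4 9:6 6:2 4:2 3:2 2:1 1:1  a_36=36

12, 24, 27, 35, 36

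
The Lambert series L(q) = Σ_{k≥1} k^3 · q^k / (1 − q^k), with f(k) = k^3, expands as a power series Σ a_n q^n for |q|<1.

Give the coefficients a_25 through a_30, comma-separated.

q^25  k|25↦f(k): 1:1 5:125 25:15625  a_25=15751
q^26  k|26↦f(k): 1:1 2:8 13:2197 26:17576  a_26=19782
q^27  k|27↦f(k): 1:1 3:27 9:729 27:19683  a_27=20440
n=28: 1·28 2·14 4·7 7·4 14·2 28·1  f→[1+8+64+343+2744+21952]=25112
[q^29] f(29)=24389,f(1)=1 ⇒ 24390
q^30  k|30↦f(k): 1:1 2:8 3:27 5:125 6:216 10:1000 15:3375 30:27000  a_30=31752

15751, 19782, 20440, 25112, 24390, 31752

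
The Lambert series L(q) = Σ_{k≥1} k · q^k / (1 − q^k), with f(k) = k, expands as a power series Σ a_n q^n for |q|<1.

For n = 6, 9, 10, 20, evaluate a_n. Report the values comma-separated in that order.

q^6  k|6↦f(k): 1:1 2:2 3:3 6:6  a_6=12
n=9: 9·1 3·3 1·9  f→[9+3+1]=13
n=10: 10·1 5·2 2·5 1·10  f→[10+5+2+1]=18
q^20  k|20↦f(k): 1:1 2:2 4:4 5:5 10:10 20:20  a_20=42

12, 13, 18, 42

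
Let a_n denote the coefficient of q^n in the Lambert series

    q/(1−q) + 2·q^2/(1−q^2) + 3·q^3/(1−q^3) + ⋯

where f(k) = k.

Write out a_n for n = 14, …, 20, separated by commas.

n=14: 1·14 2·7 7·2 14·1  f→[1+2+7+14]=24
d|15:{1,3,5,15}  Σf=1+3+5+15=24
d|16:{16,8,4,2,1}  Σf=16+8+4+2+1=31
[q^17] f(17)=17,f(1)=1 ⇒ 18
[q^18] f(18)=18,f(9)=9,f(6)=6,f(3)=3,f(2)=2,f(1)=1 ⇒ 39
n=19: 1·19 19·1  f→[1+19]=20
q^20  k|20↦f(k): 1:1 2:2 4:4 5:5 10:10 20:20  a_20=42

24, 24, 31, 18, 39, 20, 42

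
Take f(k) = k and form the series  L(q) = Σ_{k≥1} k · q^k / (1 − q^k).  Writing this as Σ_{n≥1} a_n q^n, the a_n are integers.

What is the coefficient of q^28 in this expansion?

n=28: 28·1 14·2 7·4 4·7 2·14 1·28  f→[28+14+7+4+2+1]=56

a_28 = 56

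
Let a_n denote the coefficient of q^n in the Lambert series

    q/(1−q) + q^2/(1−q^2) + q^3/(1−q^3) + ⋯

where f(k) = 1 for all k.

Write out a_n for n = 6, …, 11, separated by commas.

4, 2, 4, 3, 4, 2

[q^6] f(1)=1,f(2)=1,f(3)=1,f(6)=1 ⇒ 4
[q^7] f(7)=1,f(1)=1 ⇒ 2
[q^8] f(8)=1,f(4)=1,f(2)=1,f(1)=1 ⇒ 4
d|9:{9,3,1}  Σf=1+1+1=3
q^10  k|10↦f(k): 1:1 2:1 5:1 10:1  a_10=4
n=11: 1·11 11·1  f→[1+1]=2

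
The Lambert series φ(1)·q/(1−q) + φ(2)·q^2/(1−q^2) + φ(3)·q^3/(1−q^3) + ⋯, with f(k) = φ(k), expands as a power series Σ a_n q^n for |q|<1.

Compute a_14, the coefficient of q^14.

n=14: 1·14 2·7 7·2 14·1  φ→[1+1+6+6]=14

a_14 = 14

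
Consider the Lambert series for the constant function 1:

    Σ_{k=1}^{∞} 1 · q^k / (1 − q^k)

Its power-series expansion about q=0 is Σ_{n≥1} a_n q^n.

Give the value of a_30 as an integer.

q^30  k|30↦f(k): 1:1 2:1 3:1 5:1 6:1 10:1 15:1 30:1  a_30=8

a_30 = 8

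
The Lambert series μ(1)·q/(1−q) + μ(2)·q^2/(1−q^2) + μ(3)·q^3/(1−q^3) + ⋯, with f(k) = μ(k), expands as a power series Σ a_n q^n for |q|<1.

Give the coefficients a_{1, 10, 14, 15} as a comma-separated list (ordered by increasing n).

[q^1] μ(1)=1 ⇒ 1
q^10  k|10↦μ(k): 10:1 5:-1 2:-1 1:1  a_10=0
n=14: 14·1 7·2 2·7 1·14  μ→[1+(-1)+(-1)+1]=0
d|15:{15,5,3,1}  Σμ=1+(-1)+(-1)+1=0

1, 0, 0, 0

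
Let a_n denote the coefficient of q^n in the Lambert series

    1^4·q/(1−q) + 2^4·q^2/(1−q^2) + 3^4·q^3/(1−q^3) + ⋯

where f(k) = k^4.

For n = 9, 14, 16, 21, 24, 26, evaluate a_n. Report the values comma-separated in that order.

n=9: 1·9 3·3 9·1  f→[1+81+6561]=6643
d|14:{14,7,2,1}  Σf=38416+2401+16+1=40834
[q^16] f(16)=65536,f(8)=4096,f(4)=256,f(2)=16,f(1)=1 ⇒ 69905
q^21  k|21↦f(k): 21:194481 7:2401 3:81 1:1  a_21=196964
[q^24] f(1)=1,f(2)=16,f(3)=81,f(4)=256,f(6)=1296,f(8)=4096,f(12)=20736,f(24)=331776 ⇒ 358258
d|26:{26,13,2,1}  Σf=456976+28561+16+1=485554

6643, 40834, 69905, 196964, 358258, 485554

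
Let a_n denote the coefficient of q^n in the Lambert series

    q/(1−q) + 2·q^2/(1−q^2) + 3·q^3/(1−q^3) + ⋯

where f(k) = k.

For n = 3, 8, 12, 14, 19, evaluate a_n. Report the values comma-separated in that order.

[q^3] f(1)=1,f(3)=3 ⇒ 4
q^8  k|8↦f(k): 8:8 4:4 2:2 1:1  a_8=15
d|12:{12,6,4,3,2,1}  Σf=12+6+4+3+2+1=28
n=14: 14·1 7·2 2·7 1·14  f→[14+7+2+1]=24
n=19: 1·19 19·1  f→[1+19]=20

4, 15, 28, 24, 20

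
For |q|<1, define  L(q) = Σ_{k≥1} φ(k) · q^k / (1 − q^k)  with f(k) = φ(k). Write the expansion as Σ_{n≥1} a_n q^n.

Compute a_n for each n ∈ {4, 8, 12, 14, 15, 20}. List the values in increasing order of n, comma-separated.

n=4: 1·4 2·2 4·1  φ→[1+1+2]=4
d|8:{8,4,2,1}  Σφ=4+2+1+1=8
n=12: 12·1 6·2 4·3 3·4 2·6 1·12  φ→[4+2+2+2+1+1]=12
d|14:{1,2,7,14}  Σφ=1+1+6+6=14
n=15: 1·15 3·5 5·3 15·1  φ→[1+2+4+8]=15
n=20: 20·1 10·2 5·4 4·5 2·10 1·20  φ→[8+4+4+2+1+1]=20

4, 8, 12, 14, 15, 20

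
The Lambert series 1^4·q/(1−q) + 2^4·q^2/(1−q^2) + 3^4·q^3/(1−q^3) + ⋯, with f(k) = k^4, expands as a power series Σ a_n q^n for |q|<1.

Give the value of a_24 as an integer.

a_24 = 358258

[q^24] f(1)=1,f(2)=16,f(3)=81,f(4)=256,f(6)=1296,f(8)=4096,f(12)=20736,f(24)=331776 ⇒ 358258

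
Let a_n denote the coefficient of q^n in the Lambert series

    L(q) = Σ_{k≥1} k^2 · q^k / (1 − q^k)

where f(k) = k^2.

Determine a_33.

a_33 = 1220

d|33:{1,3,11,33}  Σf=1+9+121+1089=1220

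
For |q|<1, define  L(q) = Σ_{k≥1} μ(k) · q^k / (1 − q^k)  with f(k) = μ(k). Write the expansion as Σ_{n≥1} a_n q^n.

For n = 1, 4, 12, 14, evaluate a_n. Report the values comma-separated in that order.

1, 0, 0, 0

q^1  k|1↦μ(k): 1:1  a_1=1
q^4  k|4↦μ(k): 4:0 2:-1 1:1  a_4=0
d|12:{12,6,4,3,2,1}  Σμ=0+1+0+(-1)+(-1)+1=0
[q^14] μ(1)=1,μ(2)=-1,μ(7)=-1,μ(14)=1 ⇒ 0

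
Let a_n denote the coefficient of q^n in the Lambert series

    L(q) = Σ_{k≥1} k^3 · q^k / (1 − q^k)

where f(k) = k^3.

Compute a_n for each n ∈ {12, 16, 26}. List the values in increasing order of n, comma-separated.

d|12:{12,6,4,3,2,1}  Σf=1728+216+64+27+8+1=2044
[q^16] f(1)=1,f(2)=8,f(4)=64,f(8)=512,f(16)=4096 ⇒ 4681
d|26:{26,13,2,1}  Σf=17576+2197+8+1=19782

2044, 4681, 19782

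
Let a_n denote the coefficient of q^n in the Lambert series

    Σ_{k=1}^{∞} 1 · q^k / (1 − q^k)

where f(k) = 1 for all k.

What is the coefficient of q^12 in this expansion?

a_12 = 6

d|12:{12,6,4,3,2,1}  Σf=1+1+1+1+1+1=6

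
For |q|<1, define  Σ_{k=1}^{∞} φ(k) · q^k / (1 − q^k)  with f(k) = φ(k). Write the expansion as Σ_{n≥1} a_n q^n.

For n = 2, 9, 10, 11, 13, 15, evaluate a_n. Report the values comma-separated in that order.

q^2  k|2↦φ(k): 1:1 2:1  a_2=2
q^9  k|9↦φ(k): 9:6 3:2 1:1  a_9=9
[q^10] φ(1)=1,φ(2)=1,φ(5)=4,φ(10)=4 ⇒ 10
d|11:{1,11}  Σφ=1+10=11
d|13:{13,1}  Σφ=12+1=13
q^15  k|15↦φ(k): 1:1 3:2 5:4 15:8  a_15=15

2, 9, 10, 11, 13, 15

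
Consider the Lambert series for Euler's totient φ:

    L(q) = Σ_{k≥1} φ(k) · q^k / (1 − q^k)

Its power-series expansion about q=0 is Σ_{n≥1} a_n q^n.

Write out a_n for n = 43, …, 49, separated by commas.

d|43:{43,1}  Σφ=42+1=43
q^44  k|44↦φ(k): 44:20 22:10 11:10 4:2 2:1 1:1  a_44=44
q^45  k|45↦φ(k): 1:1 3:2 5:4 9:6 15:8 45:24  a_45=45
d|46:{1,2,23,46}  Σφ=1+1+22+22=46
q^47  k|47↦φ(k): 47:46 1:1  a_47=47
[q^48] φ(48)=16,φ(24)=8,φ(16)=8,φ(12)=4,φ(8)=4,φ(6)=2,φ(4)=2,φ(3)=2,φ(2)=1,φ(1)=1 ⇒ 48
n=49: 1·49 7·7 49·1  φ→[1+6+42]=49

43, 44, 45, 46, 47, 48, 49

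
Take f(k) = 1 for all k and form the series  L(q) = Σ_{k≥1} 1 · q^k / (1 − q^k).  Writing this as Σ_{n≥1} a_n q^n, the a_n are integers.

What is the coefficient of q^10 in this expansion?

a_10 = 4

[q^10] f(1)=1,f(2)=1,f(5)=1,f(10)=1 ⇒ 4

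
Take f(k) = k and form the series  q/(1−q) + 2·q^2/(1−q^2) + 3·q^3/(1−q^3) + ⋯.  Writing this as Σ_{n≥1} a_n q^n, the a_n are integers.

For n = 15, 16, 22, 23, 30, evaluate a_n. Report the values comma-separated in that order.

d|15:{15,5,3,1}  Σf=15+5+3+1=24
d|16:{1,2,4,8,16}  Σf=1+2+4+8+16=31
n=22: 22·1 11·2 2·11 1·22  f→[22+11+2+1]=36
d|23:{1,23}  Σf=1+23=24
n=30: 30·1 15·2 10·3 6·5 5·6 3·10 2·15 1·30  f→[30+15+10+6+5+3+2+1]=72

24, 31, 36, 24, 72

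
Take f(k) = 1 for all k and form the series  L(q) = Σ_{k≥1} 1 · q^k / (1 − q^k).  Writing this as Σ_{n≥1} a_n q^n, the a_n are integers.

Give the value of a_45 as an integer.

q^45  k|45↦f(k): 1:1 3:1 5:1 9:1 15:1 45:1  a_45=6

a_45 = 6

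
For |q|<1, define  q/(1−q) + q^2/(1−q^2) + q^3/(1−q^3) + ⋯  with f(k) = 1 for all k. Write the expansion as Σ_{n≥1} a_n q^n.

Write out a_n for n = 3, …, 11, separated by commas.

2, 3, 2, 4, 2, 4, 3, 4, 2

d|3:{3,1}  Σf=1+1=2
d|4:{1,2,4}  Σf=1+1+1=3
n=5: 1·5 5·1  f→[1+1]=2
d|6:{1,2,3,6}  Σf=1+1+1+1=4
n=7: 7·1 1·7  f→[1+1]=2
d|8:{8,4,2,1}  Σf=1+1+1+1=4
q^9  k|9↦f(k): 1:1 3:1 9:1  a_9=3
n=10: 1·10 2·5 5·2 10·1  f→[1+1+1+1]=4
n=11: 11·1 1·11  f→[1+1]=2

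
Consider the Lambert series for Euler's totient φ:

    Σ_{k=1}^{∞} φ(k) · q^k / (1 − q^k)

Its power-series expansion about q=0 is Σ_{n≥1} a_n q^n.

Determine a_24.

d|24:{24,12,8,6,4,3,2,1}  Σφ=8+4+4+2+2+2+1+1=24

a_24 = 24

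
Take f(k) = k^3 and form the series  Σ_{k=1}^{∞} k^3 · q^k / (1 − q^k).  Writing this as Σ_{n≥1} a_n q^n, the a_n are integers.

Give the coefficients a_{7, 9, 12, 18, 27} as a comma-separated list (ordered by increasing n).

q^7  k|7↦f(k): 1:1 7:343  a_7=344
n=9: 9·1 3·3 1·9  f→[729+27+1]=757
n=12: 12·1 6·2 4·3 3·4 2·6 1·12  f→[1728+216+64+27+8+1]=2044
d|18:{18,9,6,3,2,1}  Σf=5832+729+216+27+8+1=6813
q^27  k|27↦f(k): 27:19683 9:729 3:27 1:1  a_27=20440

344, 757, 2044, 6813, 20440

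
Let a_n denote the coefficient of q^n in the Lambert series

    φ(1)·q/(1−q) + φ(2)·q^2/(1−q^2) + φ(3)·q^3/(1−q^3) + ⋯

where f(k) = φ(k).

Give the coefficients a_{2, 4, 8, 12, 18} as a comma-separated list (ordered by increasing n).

n=2: 2·1 1·2  φ→[1+1]=2
q^4  k|4↦φ(k): 1:1 2:1 4:2  a_4=4
[q^8] φ(1)=1,φ(2)=1,φ(4)=2,φ(8)=4 ⇒ 8
[q^12] φ(12)=4,φ(6)=2,φ(4)=2,φ(3)=2,φ(2)=1,φ(1)=1 ⇒ 12
[q^18] φ(1)=1,φ(2)=1,φ(3)=2,φ(6)=2,φ(9)=6,φ(18)=6 ⇒ 18

2, 4, 8, 12, 18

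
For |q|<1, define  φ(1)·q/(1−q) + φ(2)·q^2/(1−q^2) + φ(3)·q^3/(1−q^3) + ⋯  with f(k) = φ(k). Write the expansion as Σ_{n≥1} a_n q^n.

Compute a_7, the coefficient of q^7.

n=7: 1·7 7·1  φ→[1+6]=7

a_7 = 7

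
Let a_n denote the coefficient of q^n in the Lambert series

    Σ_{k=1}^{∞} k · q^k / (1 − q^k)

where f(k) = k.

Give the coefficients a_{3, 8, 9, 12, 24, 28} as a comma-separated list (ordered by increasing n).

4, 15, 13, 28, 60, 56

q^3  k|3↦f(k): 3:3 1:1  a_3=4
d|8:{8,4,2,1}  Σf=8+4+2+1=15
[q^9] f(1)=1,f(3)=3,f(9)=9 ⇒ 13
[q^12] f(1)=1,f(2)=2,f(3)=3,f(4)=4,f(6)=6,f(12)=12 ⇒ 28
d|24:{24,12,8,6,4,3,2,1}  Σf=24+12+8+6+4+3+2+1=60
q^28  k|28↦f(k): 28:28 14:14 7:7 4:4 2:2 1:1  a_28=56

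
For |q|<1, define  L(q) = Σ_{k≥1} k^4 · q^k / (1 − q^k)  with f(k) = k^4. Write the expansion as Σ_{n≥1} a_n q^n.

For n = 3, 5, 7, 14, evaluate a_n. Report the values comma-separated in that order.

d|3:{3,1}  Σf=81+1=82
q^5  k|5↦f(k): 1:1 5:625  a_5=626
d|7:{1,7}  Σf=1+2401=2402
[q^14] f(14)=38416,f(7)=2401,f(2)=16,f(1)=1 ⇒ 40834

82, 626, 2402, 40834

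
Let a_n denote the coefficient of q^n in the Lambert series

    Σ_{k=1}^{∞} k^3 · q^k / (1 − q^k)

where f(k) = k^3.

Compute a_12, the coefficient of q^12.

d|12:{1,2,3,4,6,12}  Σf=1+8+27+64+216+1728=2044

a_12 = 2044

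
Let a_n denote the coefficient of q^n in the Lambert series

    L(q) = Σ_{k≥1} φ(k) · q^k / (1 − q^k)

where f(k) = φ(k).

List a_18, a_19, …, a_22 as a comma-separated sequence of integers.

n=18: 1·18 2·9 3·6 6·3 9·2 18·1  φ→[1+1+2+2+6+6]=18
[q^19] φ(19)=18,φ(1)=1 ⇒ 19
d|20:{1,2,4,5,10,20}  Σφ=1+1+2+4+4+8=20
n=21: 21·1 7·3 3·7 1·21  φ→[12+6+2+1]=21
d|22:{1,2,11,22}  Σφ=1+1+10+10=22

18, 19, 20, 21, 22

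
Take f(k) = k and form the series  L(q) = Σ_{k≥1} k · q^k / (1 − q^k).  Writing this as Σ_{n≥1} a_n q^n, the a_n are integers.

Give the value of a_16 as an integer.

a_16 = 31

[q^16] f(16)=16,f(8)=8,f(4)=4,f(2)=2,f(1)=1 ⇒ 31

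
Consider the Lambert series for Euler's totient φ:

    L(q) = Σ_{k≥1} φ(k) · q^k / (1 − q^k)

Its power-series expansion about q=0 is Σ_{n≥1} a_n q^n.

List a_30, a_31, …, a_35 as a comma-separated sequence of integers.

d|30:{1,2,3,5,6,10,15,30}  Σφ=1+1+2+4+2+4+8+8=30
n=31: 1·31 31·1  φ→[1+30]=31
n=32: 1·32 2·16 4·8 8·4 16·2 32·1  φ→[1+1+2+4+8+16]=32
n=33: 33·1 11·3 3·11 1·33  φ→[20+10+2+1]=33
[q^34] φ(1)=1,φ(2)=1,φ(17)=16,φ(34)=16 ⇒ 34
n=35: 35·1 7·5 5·7 1·35  φ→[24+6+4+1]=35

30, 31, 32, 33, 34, 35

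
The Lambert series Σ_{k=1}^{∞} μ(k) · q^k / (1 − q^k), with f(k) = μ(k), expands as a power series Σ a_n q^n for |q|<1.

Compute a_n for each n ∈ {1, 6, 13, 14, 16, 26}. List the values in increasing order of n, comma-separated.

1, 0, 0, 0, 0, 0

[q^1] μ(1)=1 ⇒ 1
n=6: 1·6 2·3 3·2 6·1  μ→[1+(-1)+(-1)+1]=0
n=13: 1·13 13·1  μ→[1+(-1)]=0
d|14:{14,7,2,1}  Σμ=1+(-1)+(-1)+1=0
q^16  k|16↦μ(k): 16:0 8:0 4:0 2:-1 1:1  a_16=0
d|26:{26,13,2,1}  Σμ=1+(-1)+(-1)+1=0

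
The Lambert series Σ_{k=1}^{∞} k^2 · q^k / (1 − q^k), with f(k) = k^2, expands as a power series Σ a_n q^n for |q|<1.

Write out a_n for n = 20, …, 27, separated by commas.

546, 500, 610, 530, 850, 651, 850, 820

q^20  k|20↦f(k): 1:1 2:4 4:16 5:25 10:100 20:400  a_20=546
[q^21] f(1)=1,f(3)=9,f(7)=49,f(21)=441 ⇒ 500
n=22: 22·1 11·2 2·11 1·22  f→[484+121+4+1]=610
q^23  k|23↦f(k): 23:529 1:1  a_23=530
d|24:{1,2,3,4,6,8,12,24}  Σf=1+4+9+16+36+64+144+576=850
q^25  k|25↦f(k): 25:625 5:25 1:1  a_25=651
q^26  k|26↦f(k): 1:1 2:4 13:169 26:676  a_26=850
n=27: 27·1 9·3 3·9 1·27  f→[729+81+9+1]=820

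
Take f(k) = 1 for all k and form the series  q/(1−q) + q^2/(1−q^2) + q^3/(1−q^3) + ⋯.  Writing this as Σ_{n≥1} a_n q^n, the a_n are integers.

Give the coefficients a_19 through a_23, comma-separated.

n=19: 1·19 19·1  f→[1+1]=2
d|20:{20,10,5,4,2,1}  Σf=1+1+1+1+1+1=6
d|21:{1,3,7,21}  Σf=1+1+1+1=4
q^22  k|22↦f(k): 1:1 2:1 11:1 22:1  a_22=4
q^23  k|23↦f(k): 23:1 1:1  a_23=2

2, 6, 4, 4, 2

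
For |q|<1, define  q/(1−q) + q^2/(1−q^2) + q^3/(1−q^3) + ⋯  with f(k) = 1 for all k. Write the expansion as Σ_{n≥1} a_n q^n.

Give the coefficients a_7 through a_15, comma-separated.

2, 4, 3, 4, 2, 6, 2, 4, 4

[q^7] f(7)=1,f(1)=1 ⇒ 2
[q^8] f(8)=1,f(4)=1,f(2)=1,f(1)=1 ⇒ 4
d|9:{9,3,1}  Σf=1+1+1=3
d|10:{1,2,5,10}  Σf=1+1+1+1=4
n=11: 11·1 1·11  f→[1+1]=2
d|12:{1,2,3,4,6,12}  Σf=1+1+1+1+1+1=6
n=13: 13·1 1·13  f→[1+1]=2
[q^14] f(14)=1,f(7)=1,f(2)=1,f(1)=1 ⇒ 4
q^15  k|15↦f(k): 15:1 5:1 3:1 1:1  a_15=4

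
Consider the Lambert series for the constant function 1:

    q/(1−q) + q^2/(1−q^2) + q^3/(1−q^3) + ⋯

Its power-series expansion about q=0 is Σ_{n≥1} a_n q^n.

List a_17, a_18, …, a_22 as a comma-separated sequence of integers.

2, 6, 2, 6, 4, 4

n=17: 1·17 17·1  f→[1+1]=2
q^18  k|18↦f(k): 1:1 2:1 3:1 6:1 9:1 18:1  a_18=6
q^19  k|19↦f(k): 19:1 1:1  a_19=2
n=20: 20·1 10·2 5·4 4·5 2·10 1·20  f→[1+1+1+1+1+1]=6
q^21  k|21↦f(k): 1:1 3:1 7:1 21:1  a_21=4
d|22:{22,11,2,1}  Σf=1+1+1+1=4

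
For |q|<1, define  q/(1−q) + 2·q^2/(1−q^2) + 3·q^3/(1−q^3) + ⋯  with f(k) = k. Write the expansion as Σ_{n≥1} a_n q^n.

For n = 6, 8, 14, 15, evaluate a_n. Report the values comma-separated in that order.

12, 15, 24, 24

[q^6] f(6)=6,f(3)=3,f(2)=2,f(1)=1 ⇒ 12
q^8  k|8↦f(k): 1:1 2:2 4:4 8:8  a_8=15
n=14: 1·14 2·7 7·2 14·1  f→[1+2+7+14]=24
[q^15] f(1)=1,f(3)=3,f(5)=5,f(15)=15 ⇒ 24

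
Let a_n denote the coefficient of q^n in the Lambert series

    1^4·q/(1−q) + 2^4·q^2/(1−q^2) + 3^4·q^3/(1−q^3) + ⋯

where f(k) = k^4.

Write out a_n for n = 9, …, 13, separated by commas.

q^9  k|9↦f(k): 9:6561 3:81 1:1  a_9=6643
q^10  k|10↦f(k): 10:10000 5:625 2:16 1:1  a_10=10642
q^11  k|11↦f(k): 11:14641 1:1  a_11=14642
[q^12] f(12)=20736,f(6)=1296,f(4)=256,f(3)=81,f(2)=16,f(1)=1 ⇒ 22386
q^13  k|13↦f(k): 1:1 13:28561  a_13=28562

6643, 10642, 14642, 22386, 28562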